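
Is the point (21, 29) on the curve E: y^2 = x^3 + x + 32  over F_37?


Check whether y^2 = x^3 + 1 x + 32 (mod 37) for (x, y) = (21, 29).
LHS: y^2 = 29^2 mod 37 = 27
RHS: x^3 + 1 x + 32 = 21^3 + 1*21 + 32 mod 37 = 27
LHS = RHS

Yes, on the curve


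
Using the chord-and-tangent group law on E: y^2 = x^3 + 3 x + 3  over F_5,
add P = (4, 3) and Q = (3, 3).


P != Q, so use the chord formula.
s = (y2 - y1) / (x2 - x1) = (0) / (4) mod 5 = 0
x3 = s^2 - x1 - x2 mod 5 = 0^2 - 4 - 3 = 3
y3 = s (x1 - x3) - y1 mod 5 = 0 * (4 - 3) - 3 = 2

P + Q = (3, 2)


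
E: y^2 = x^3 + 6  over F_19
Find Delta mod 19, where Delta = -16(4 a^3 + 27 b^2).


4 a^3 + 27 b^2 = 4*0^3 + 27*6^2 = 0 + 972 = 972
Delta = -16 * (972) = -15552
Delta mod 19 = 9

Delta = 9 (mod 19)


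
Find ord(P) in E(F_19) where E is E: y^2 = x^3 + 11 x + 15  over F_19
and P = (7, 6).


Compute successive multiples of P until we hit O:
  1P = (7, 6)
  2P = (10, 2)
  3P = (8, 8)
  4P = (8, 11)
  5P = (10, 17)
  6P = (7, 13)
  7P = O

ord(P) = 7


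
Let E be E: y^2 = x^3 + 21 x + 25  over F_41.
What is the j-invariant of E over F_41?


Delta = -16(4 a^3 + 27 b^2) mod 41 = 18
-1728 * (4 a)^3 = -1728 * (4*21)^3 mod 41 = 34
j = 34 * 18^(-1) mod 41 = 11

j = 11 (mod 41)


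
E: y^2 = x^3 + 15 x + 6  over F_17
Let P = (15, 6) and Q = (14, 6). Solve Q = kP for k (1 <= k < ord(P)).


Enumerate multiples of P until we hit Q = (14, 6):
  1P = (15, 6)
  2P = (8, 14)
  3P = (13, 16)
  4P = (14, 6)
Match found at i = 4.

k = 4


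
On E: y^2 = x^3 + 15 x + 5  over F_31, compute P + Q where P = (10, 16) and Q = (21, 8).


P != Q, so use the chord formula.
s = (y2 - y1) / (x2 - x1) = (23) / (11) mod 31 = 19
x3 = s^2 - x1 - x2 mod 31 = 19^2 - 10 - 21 = 20
y3 = s (x1 - x3) - y1 mod 31 = 19 * (10 - 20) - 16 = 11

P + Q = (20, 11)


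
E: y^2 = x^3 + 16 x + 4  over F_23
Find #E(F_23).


For each x in F_23, count y with y^2 = x^3 + 16 x + 4 mod 23:
  x = 0: RHS = 4, y in [2, 21]  -> 2 point(s)
  x = 5: RHS = 2, y in [5, 18]  -> 2 point(s)
  x = 8: RHS = 0, y in [0]  -> 1 point(s)
  x = 9: RHS = 3, y in [7, 16]  -> 2 point(s)
  x = 11: RHS = 16, y in [4, 19]  -> 2 point(s)
  x = 15: RHS = 8, y in [10, 13]  -> 2 point(s)
  x = 16: RHS = 9, y in [3, 20]  -> 2 point(s)
  x = 18: RHS = 6, y in [11, 12]  -> 2 point(s)
Affine points: 15. Add the point at infinity: total = 16.

#E(F_23) = 16


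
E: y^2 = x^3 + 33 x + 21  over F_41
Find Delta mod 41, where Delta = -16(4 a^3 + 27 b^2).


4 a^3 + 27 b^2 = 4*33^3 + 27*21^2 = 143748 + 11907 = 155655
Delta = -16 * (155655) = -2490480
Delta mod 41 = 24

Delta = 24 (mod 41)


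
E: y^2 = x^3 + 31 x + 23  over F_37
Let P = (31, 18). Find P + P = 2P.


Doubling: s = (3 x1^2 + a) / (2 y1)
s = (3*31^2 + 31) / (2*18) mod 37 = 9
x3 = s^2 - 2 x1 mod 37 = 9^2 - 2*31 = 19
y3 = s (x1 - x3) - y1 mod 37 = 9 * (31 - 19) - 18 = 16

2P = (19, 16)


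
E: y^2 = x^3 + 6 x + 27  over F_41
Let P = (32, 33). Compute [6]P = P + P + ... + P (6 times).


k = 6 = 110_2 (binary, LSB first: 011)
Double-and-add from P = (32, 33):
  bit 0 = 0: acc unchanged = O
  bit 1 = 1: acc = O + (23, 14) = (23, 14)
  bit 2 = 1: acc = (23, 14) + (35, 12) = (32, 8)

6P = (32, 8)


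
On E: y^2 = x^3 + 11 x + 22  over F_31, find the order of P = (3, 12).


Compute successive multiples of P until we hit O:
  1P = (3, 12)
  2P = (26, 11)
  3P = (18, 21)
  4P = (24, 25)
  5P = (6, 26)
  6P = (30, 17)
  7P = (17, 21)
  8P = (16, 4)
  ... (continuing to 34P)
  34P = O

ord(P) = 34


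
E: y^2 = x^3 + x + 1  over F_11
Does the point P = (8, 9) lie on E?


Check whether y^2 = x^3 + 1 x + 1 (mod 11) for (x, y) = (8, 9).
LHS: y^2 = 9^2 mod 11 = 4
RHS: x^3 + 1 x + 1 = 8^3 + 1*8 + 1 mod 11 = 4
LHS = RHS

Yes, on the curve


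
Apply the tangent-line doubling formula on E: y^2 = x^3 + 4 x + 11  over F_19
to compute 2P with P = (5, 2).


Doubling: s = (3 x1^2 + a) / (2 y1)
s = (3*5^2 + 4) / (2*2) mod 19 = 15
x3 = s^2 - 2 x1 mod 19 = 15^2 - 2*5 = 6
y3 = s (x1 - x3) - y1 mod 19 = 15 * (5 - 6) - 2 = 2

2P = (6, 2)


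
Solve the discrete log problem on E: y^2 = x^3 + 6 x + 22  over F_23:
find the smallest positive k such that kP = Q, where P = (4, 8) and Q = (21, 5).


Enumerate multiples of P until we hit Q = (21, 5):
  1P = (4, 8)
  2P = (21, 18)
  3P = (11, 19)
  4P = (10, 22)
  5P = (17, 0)
  6P = (10, 1)
  7P = (11, 4)
  8P = (21, 5)
Match found at i = 8.

k = 8


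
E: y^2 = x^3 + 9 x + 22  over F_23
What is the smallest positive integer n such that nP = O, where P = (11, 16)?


Compute successive multiples of P until we hit O:
  1P = (11, 16)
  2P = (10, 10)
  3P = (15, 6)
  4P = (9, 2)
  5P = (6, 19)
  6P = (22, 9)
  7P = (2, 18)
  8P = (18, 6)
  ... (continuing to 27P)
  27P = O

ord(P) = 27


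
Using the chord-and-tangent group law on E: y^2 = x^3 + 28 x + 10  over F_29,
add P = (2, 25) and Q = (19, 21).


P != Q, so use the chord formula.
s = (y2 - y1) / (x2 - x1) = (25) / (17) mod 29 = 10
x3 = s^2 - x1 - x2 mod 29 = 10^2 - 2 - 19 = 21
y3 = s (x1 - x3) - y1 mod 29 = 10 * (2 - 21) - 25 = 17

P + Q = (21, 17)


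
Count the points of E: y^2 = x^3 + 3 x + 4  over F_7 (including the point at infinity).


For each x in F_7, count y with y^2 = x^3 + 3 x + 4 mod 7:
  x = 0: RHS = 4, y in [2, 5]  -> 2 point(s)
  x = 1: RHS = 1, y in [1, 6]  -> 2 point(s)
  x = 2: RHS = 4, y in [2, 5]  -> 2 point(s)
  x = 5: RHS = 4, y in [2, 5]  -> 2 point(s)
  x = 6: RHS = 0, y in [0]  -> 1 point(s)
Affine points: 9. Add the point at infinity: total = 10.

#E(F_7) = 10


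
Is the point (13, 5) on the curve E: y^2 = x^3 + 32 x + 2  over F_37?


Check whether y^2 = x^3 + 32 x + 2 (mod 37) for (x, y) = (13, 5).
LHS: y^2 = 5^2 mod 37 = 25
RHS: x^3 + 32 x + 2 = 13^3 + 32*13 + 2 mod 37 = 25
LHS = RHS

Yes, on the curve


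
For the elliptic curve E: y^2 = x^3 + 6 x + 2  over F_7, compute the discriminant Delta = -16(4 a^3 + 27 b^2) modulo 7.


4 a^3 + 27 b^2 = 4*6^3 + 27*2^2 = 864 + 108 = 972
Delta = -16 * (972) = -15552
Delta mod 7 = 2

Delta = 2 (mod 7)


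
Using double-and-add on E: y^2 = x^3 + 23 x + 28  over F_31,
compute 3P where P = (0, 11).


k = 3 = 11_2 (binary, LSB first: 11)
Double-and-add from P = (0, 11):
  bit 0 = 1: acc = O + (0, 11) = (0, 11)
  bit 1 = 1: acc = (0, 11) + (5, 19) = (5, 12)

3P = (5, 12)


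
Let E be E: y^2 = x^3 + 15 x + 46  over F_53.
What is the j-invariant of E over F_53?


Delta = -16(4 a^3 + 27 b^2) mod 53 = 7
-1728 * (4 a)^3 = -1728 * (4*15)^3 mod 53 = 48
j = 48 * 7^(-1) mod 53 = 22

j = 22 (mod 53)


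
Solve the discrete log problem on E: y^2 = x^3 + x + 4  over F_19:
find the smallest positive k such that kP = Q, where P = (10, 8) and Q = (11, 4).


Enumerate multiples of P until we hit Q = (11, 4):
  1P = (10, 8)
  2P = (0, 2)
  3P = (1, 5)
  4P = (6, 6)
  5P = (8, 12)
  6P = (5, 1)
  7P = (9, 1)
  8P = (11, 4)
Match found at i = 8.

k = 8


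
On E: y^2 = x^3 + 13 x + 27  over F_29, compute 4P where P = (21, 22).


k = 4 = 100_2 (binary, LSB first: 001)
Double-and-add from P = (21, 22):
  bit 0 = 0: acc unchanged = O
  bit 1 = 0: acc unchanged = O
  bit 2 = 1: acc = O + (22, 12) = (22, 12)

4P = (22, 12)


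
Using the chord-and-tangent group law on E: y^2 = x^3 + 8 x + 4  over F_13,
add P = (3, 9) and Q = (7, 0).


P != Q, so use the chord formula.
s = (y2 - y1) / (x2 - x1) = (4) / (4) mod 13 = 1
x3 = s^2 - x1 - x2 mod 13 = 1^2 - 3 - 7 = 4
y3 = s (x1 - x3) - y1 mod 13 = 1 * (3 - 4) - 9 = 3

P + Q = (4, 3)


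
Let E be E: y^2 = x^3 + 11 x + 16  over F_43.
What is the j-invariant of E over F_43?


Delta = -16(4 a^3 + 27 b^2) mod 43 = 3
-1728 * (4 a)^3 = -1728 * (4*11)^3 mod 43 = 35
j = 35 * 3^(-1) mod 43 = 26

j = 26 (mod 43)


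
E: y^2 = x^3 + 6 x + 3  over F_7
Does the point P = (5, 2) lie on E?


Check whether y^2 = x^3 + 6 x + 3 (mod 7) for (x, y) = (5, 2).
LHS: y^2 = 2^2 mod 7 = 4
RHS: x^3 + 6 x + 3 = 5^3 + 6*5 + 3 mod 7 = 4
LHS = RHS

Yes, on the curve


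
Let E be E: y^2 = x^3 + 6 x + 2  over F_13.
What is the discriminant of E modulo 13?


4 a^3 + 27 b^2 = 4*6^3 + 27*2^2 = 864 + 108 = 972
Delta = -16 * (972) = -15552
Delta mod 13 = 9

Delta = 9 (mod 13)


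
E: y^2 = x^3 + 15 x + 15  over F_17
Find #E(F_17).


For each x in F_17, count y with y^2 = x^3 + 15 x + 15 mod 17:
  x = 0: RHS = 15, y in [7, 10]  -> 2 point(s)
  x = 2: RHS = 2, y in [6, 11]  -> 2 point(s)
  x = 3: RHS = 2, y in [6, 11]  -> 2 point(s)
  x = 6: RHS = 15, y in [7, 10]  -> 2 point(s)
  x = 7: RHS = 4, y in [2, 15]  -> 2 point(s)
  x = 8: RHS = 1, y in [1, 16]  -> 2 point(s)
  x = 10: RHS = 9, y in [3, 14]  -> 2 point(s)
  x = 11: RHS = 15, y in [7, 10]  -> 2 point(s)
  x = 12: RHS = 2, y in [6, 11]  -> 2 point(s)
  x = 16: RHS = 16, y in [4, 13]  -> 2 point(s)
Affine points: 20. Add the point at infinity: total = 21.

#E(F_17) = 21


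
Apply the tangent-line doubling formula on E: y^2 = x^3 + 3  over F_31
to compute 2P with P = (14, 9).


Doubling: s = (3 x1^2 + a) / (2 y1)
s = (3*14^2 + 0) / (2*9) mod 31 = 12
x3 = s^2 - 2 x1 mod 31 = 12^2 - 2*14 = 23
y3 = s (x1 - x3) - y1 mod 31 = 12 * (14 - 23) - 9 = 7

2P = (23, 7)


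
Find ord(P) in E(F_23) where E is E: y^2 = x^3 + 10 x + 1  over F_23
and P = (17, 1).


Compute successive multiples of P until we hit O:
  1P = (17, 1)
  2P = (20, 6)
  3P = (22, 6)
  4P = (8, 8)
  5P = (4, 17)
  6P = (11, 4)
  7P = (1, 14)
  8P = (0, 1)
  ... (continuing to 30P)
  30P = O

ord(P) = 30


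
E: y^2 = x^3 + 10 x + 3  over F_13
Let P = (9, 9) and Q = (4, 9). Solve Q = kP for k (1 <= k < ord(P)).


Enumerate multiples of P until we hit Q = (4, 9):
  1P = (9, 9)
  2P = (11, 12)
  3P = (5, 10)
  4P = (8, 7)
  5P = (0, 9)
  6P = (4, 4)
  7P = (1, 12)
  8P = (7, 0)
  9P = (1, 1)
  10P = (4, 9)
Match found at i = 10.

k = 10


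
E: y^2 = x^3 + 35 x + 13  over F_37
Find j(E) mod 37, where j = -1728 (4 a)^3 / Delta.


Delta = -16(4 a^3 + 27 b^2) mod 37 = 24
-1728 * (4 a)^3 = -1728 * (4*35)^3 mod 37 = 29
j = 29 * 24^(-1) mod 37 = 12

j = 12 (mod 37)


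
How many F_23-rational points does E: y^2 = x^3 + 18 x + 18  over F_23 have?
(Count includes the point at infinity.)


For each x in F_23, count y with y^2 = x^3 + 18 x + 18 mod 23:
  x = 0: RHS = 18, y in [8, 15]  -> 2 point(s)
  x = 2: RHS = 16, y in [4, 19]  -> 2 point(s)
  x = 4: RHS = 16, y in [4, 19]  -> 2 point(s)
  x = 5: RHS = 3, y in [7, 16]  -> 2 point(s)
  x = 7: RHS = 4, y in [2, 21]  -> 2 point(s)
  x = 9: RHS = 12, y in [9, 14]  -> 2 point(s)
  x = 10: RHS = 2, y in [5, 18]  -> 2 point(s)
  x = 11: RHS = 6, y in [11, 12]  -> 2 point(s)
  x = 14: RHS = 1, y in [1, 22]  -> 2 point(s)
  x = 15: RHS = 6, y in [11, 12]  -> 2 point(s)
  x = 16: RHS = 9, y in [3, 20]  -> 2 point(s)
  x = 17: RHS = 16, y in [4, 19]  -> 2 point(s)
  x = 20: RHS = 6, y in [11, 12]  -> 2 point(s)
Affine points: 26. Add the point at infinity: total = 27.

#E(F_23) = 27


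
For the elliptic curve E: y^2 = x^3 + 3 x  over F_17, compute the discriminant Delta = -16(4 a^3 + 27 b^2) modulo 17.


4 a^3 + 27 b^2 = 4*3^3 + 27*0^2 = 108 + 0 = 108
Delta = -16 * (108) = -1728
Delta mod 17 = 6

Delta = 6 (mod 17)


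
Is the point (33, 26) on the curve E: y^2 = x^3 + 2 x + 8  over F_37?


Check whether y^2 = x^3 + 2 x + 8 (mod 37) for (x, y) = (33, 26).
LHS: y^2 = 26^2 mod 37 = 10
RHS: x^3 + 2 x + 8 = 33^3 + 2*33 + 8 mod 37 = 10
LHS = RHS

Yes, on the curve


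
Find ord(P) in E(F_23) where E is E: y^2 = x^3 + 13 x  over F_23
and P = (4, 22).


Compute successive multiples of P until we hit O:
  1P = (4, 22)
  2P = (8, 8)
  3P = (6, 8)
  4P = (16, 16)
  5P = (9, 15)
  6P = (0, 0)
  7P = (9, 8)
  8P = (16, 7)
  ... (continuing to 12P)
  12P = O

ord(P) = 12


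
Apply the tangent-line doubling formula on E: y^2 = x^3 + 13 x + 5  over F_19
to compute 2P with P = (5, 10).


Doubling: s = (3 x1^2 + a) / (2 y1)
s = (3*5^2 + 13) / (2*10) mod 19 = 12
x3 = s^2 - 2 x1 mod 19 = 12^2 - 2*5 = 1
y3 = s (x1 - x3) - y1 mod 19 = 12 * (5 - 1) - 10 = 0

2P = (1, 0)


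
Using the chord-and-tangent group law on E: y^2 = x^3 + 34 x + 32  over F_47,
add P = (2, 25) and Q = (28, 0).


P != Q, so use the chord formula.
s = (y2 - y1) / (x2 - x1) = (22) / (26) mod 47 = 37
x3 = s^2 - x1 - x2 mod 47 = 37^2 - 2 - 28 = 23
y3 = s (x1 - x3) - y1 mod 47 = 37 * (2 - 23) - 25 = 44

P + Q = (23, 44)


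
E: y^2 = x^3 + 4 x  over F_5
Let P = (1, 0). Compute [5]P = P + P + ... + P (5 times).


k = 5 = 101_2 (binary, LSB first: 101)
Double-and-add from P = (1, 0):
  bit 0 = 1: acc = O + (1, 0) = (1, 0)
  bit 1 = 0: acc unchanged = (1, 0)
  bit 2 = 1: acc = (1, 0) + O = (1, 0)

5P = (1, 0)


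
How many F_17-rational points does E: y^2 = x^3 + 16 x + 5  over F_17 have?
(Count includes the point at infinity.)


For each x in F_17, count y with y^2 = x^3 + 16 x + 5 mod 17:
  x = 7: RHS = 1, y in [1, 16]  -> 2 point(s)
  x = 8: RHS = 16, y in [4, 13]  -> 2 point(s)
  x = 10: RHS = 9, y in [3, 14]  -> 2 point(s)
  x = 11: RHS = 16, y in [4, 13]  -> 2 point(s)
  x = 12: RHS = 4, y in [2, 15]  -> 2 point(s)
  x = 13: RHS = 13, y in [8, 9]  -> 2 point(s)
  x = 14: RHS = 15, y in [7, 10]  -> 2 point(s)
  x = 15: RHS = 16, y in [4, 13]  -> 2 point(s)
Affine points: 16. Add the point at infinity: total = 17.

#E(F_17) = 17


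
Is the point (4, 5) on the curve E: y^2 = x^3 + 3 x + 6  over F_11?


Check whether y^2 = x^3 + 3 x + 6 (mod 11) for (x, y) = (4, 5).
LHS: y^2 = 5^2 mod 11 = 3
RHS: x^3 + 3 x + 6 = 4^3 + 3*4 + 6 mod 11 = 5
LHS != RHS

No, not on the curve


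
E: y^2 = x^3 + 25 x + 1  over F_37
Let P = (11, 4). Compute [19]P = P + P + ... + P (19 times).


k = 19 = 10011_2 (binary, LSB first: 11001)
Double-and-add from P = (11, 4):
  bit 0 = 1: acc = O + (11, 4) = (11, 4)
  bit 1 = 1: acc = (11, 4) + (27, 34) = (32, 26)
  bit 2 = 0: acc unchanged = (32, 26)
  bit 3 = 0: acc unchanged = (32, 26)
  bit 4 = 1: acc = (32, 26) + (20, 19) = (19, 34)

19P = (19, 34)


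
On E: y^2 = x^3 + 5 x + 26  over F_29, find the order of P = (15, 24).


Compute successive multiples of P until we hit O:
  1P = (15, 24)
  2P = (12, 4)
  3P = (11, 22)
  4P = (25, 0)
  5P = (11, 7)
  6P = (12, 25)
  7P = (15, 5)
  8P = O

ord(P) = 8


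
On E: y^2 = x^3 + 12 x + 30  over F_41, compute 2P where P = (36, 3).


Doubling: s = (3 x1^2 + a) / (2 y1)
s = (3*36^2 + 12) / (2*3) mod 41 = 35
x3 = s^2 - 2 x1 mod 41 = 35^2 - 2*36 = 5
y3 = s (x1 - x3) - y1 mod 41 = 35 * (36 - 5) - 3 = 16

2P = (5, 16)


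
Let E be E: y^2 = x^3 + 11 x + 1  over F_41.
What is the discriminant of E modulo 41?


4 a^3 + 27 b^2 = 4*11^3 + 27*1^2 = 5324 + 27 = 5351
Delta = -16 * (5351) = -85616
Delta mod 41 = 33

Delta = 33 (mod 41)


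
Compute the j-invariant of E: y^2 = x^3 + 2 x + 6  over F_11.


Delta = -16(4 a^3 + 27 b^2) mod 11 = 7
-1728 * (4 a)^3 = -1728 * (4*2)^3 mod 11 = 5
j = 5 * 7^(-1) mod 11 = 7

j = 7 (mod 11)


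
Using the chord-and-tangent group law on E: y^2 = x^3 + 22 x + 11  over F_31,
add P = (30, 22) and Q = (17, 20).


P != Q, so use the chord formula.
s = (y2 - y1) / (x2 - x1) = (29) / (18) mod 31 = 24
x3 = s^2 - x1 - x2 mod 31 = 24^2 - 30 - 17 = 2
y3 = s (x1 - x3) - y1 mod 31 = 24 * (30 - 2) - 22 = 30

P + Q = (2, 30)


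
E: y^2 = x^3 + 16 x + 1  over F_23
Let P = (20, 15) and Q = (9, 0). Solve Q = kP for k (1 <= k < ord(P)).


Enumerate multiples of P until we hit Q = (9, 0):
  1P = (20, 15)
  2P = (9, 0)
Match found at i = 2.

k = 2


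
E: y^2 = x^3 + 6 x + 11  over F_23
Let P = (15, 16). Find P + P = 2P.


Doubling: s = (3 x1^2 + a) / (2 y1)
s = (3*15^2 + 6) / (2*16) mod 23 = 22
x3 = s^2 - 2 x1 mod 23 = 22^2 - 2*15 = 17
y3 = s (x1 - x3) - y1 mod 23 = 22 * (15 - 17) - 16 = 9

2P = (17, 9)


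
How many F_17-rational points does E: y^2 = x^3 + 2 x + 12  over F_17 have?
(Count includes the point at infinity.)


For each x in F_17, count y with y^2 = x^3 + 2 x + 12 mod 17:
  x = 1: RHS = 15, y in [7, 10]  -> 2 point(s)
  x = 4: RHS = 16, y in [4, 13]  -> 2 point(s)
  x = 6: RHS = 2, y in [6, 11]  -> 2 point(s)
  x = 8: RHS = 13, y in [8, 9]  -> 2 point(s)
  x = 12: RHS = 13, y in [8, 9]  -> 2 point(s)
  x = 13: RHS = 8, y in [5, 12]  -> 2 point(s)
  x = 14: RHS = 13, y in [8, 9]  -> 2 point(s)
  x = 15: RHS = 0, y in [0]  -> 1 point(s)
  x = 16: RHS = 9, y in [3, 14]  -> 2 point(s)
Affine points: 17. Add the point at infinity: total = 18.

#E(F_17) = 18


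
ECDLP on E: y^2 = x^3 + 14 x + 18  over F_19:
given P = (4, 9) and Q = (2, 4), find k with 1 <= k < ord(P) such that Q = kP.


Enumerate multiples of P until we hit Q = (2, 4):
  1P = (4, 9)
  2P = (17, 18)
  3P = (5, 2)
  4P = (2, 15)
  5P = (3, 7)
  6P = (16, 5)
  7P = (16, 14)
  8P = (3, 12)
  9P = (2, 4)
Match found at i = 9.

k = 9


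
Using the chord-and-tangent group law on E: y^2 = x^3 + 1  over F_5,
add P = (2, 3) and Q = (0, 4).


P != Q, so use the chord formula.
s = (y2 - y1) / (x2 - x1) = (1) / (3) mod 5 = 2
x3 = s^2 - x1 - x2 mod 5 = 2^2 - 2 - 0 = 2
y3 = s (x1 - x3) - y1 mod 5 = 2 * (2 - 2) - 3 = 2

P + Q = (2, 2)


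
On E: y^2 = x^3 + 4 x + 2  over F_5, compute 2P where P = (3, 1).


k = 2 = 10_2 (binary, LSB first: 01)
Double-and-add from P = (3, 1):
  bit 0 = 0: acc unchanged = O
  bit 1 = 1: acc = O + (3, 4) = (3, 4)

2P = (3, 4)


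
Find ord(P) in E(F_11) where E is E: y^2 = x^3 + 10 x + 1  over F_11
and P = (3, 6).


Compute successive multiples of P until we hit O:
  1P = (3, 6)
  2P = (10, 10)
  3P = (10, 1)
  4P = (3, 5)
  5P = O

ord(P) = 5


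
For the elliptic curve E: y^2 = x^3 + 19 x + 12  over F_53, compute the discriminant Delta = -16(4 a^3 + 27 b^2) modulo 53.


4 a^3 + 27 b^2 = 4*19^3 + 27*12^2 = 27436 + 3888 = 31324
Delta = -16 * (31324) = -501184
Delta mod 53 = 37

Delta = 37 (mod 53)


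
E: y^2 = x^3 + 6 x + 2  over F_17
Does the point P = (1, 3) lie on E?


Check whether y^2 = x^3 + 6 x + 2 (mod 17) for (x, y) = (1, 3).
LHS: y^2 = 3^2 mod 17 = 9
RHS: x^3 + 6 x + 2 = 1^3 + 6*1 + 2 mod 17 = 9
LHS = RHS

Yes, on the curve


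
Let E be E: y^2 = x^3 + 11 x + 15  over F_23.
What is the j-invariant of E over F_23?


Delta = -16(4 a^3 + 27 b^2) mod 23 = 6
-1728 * (4 a)^3 = -1728 * (4*11)^3 mod 23 = 1
j = 1 * 6^(-1) mod 23 = 4

j = 4 (mod 23)


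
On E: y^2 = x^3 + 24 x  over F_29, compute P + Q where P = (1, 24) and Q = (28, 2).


P != Q, so use the chord formula.
s = (y2 - y1) / (x2 - x1) = (7) / (27) mod 29 = 11
x3 = s^2 - x1 - x2 mod 29 = 11^2 - 1 - 28 = 5
y3 = s (x1 - x3) - y1 mod 29 = 11 * (1 - 5) - 24 = 19

P + Q = (5, 19)


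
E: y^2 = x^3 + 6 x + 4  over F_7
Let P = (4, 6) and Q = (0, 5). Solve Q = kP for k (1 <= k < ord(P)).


Enumerate multiples of P until we hit Q = (0, 5):
  1P = (4, 6)
  2P = (0, 5)
Match found at i = 2.

k = 2


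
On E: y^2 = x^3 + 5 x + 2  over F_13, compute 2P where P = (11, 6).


Doubling: s = (3 x1^2 + a) / (2 y1)
s = (3*11^2 + 5) / (2*6) mod 13 = 9
x3 = s^2 - 2 x1 mod 13 = 9^2 - 2*11 = 7
y3 = s (x1 - x3) - y1 mod 13 = 9 * (11 - 7) - 6 = 4

2P = (7, 4)


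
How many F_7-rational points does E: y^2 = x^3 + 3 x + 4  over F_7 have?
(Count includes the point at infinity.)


For each x in F_7, count y with y^2 = x^3 + 3 x + 4 mod 7:
  x = 0: RHS = 4, y in [2, 5]  -> 2 point(s)
  x = 1: RHS = 1, y in [1, 6]  -> 2 point(s)
  x = 2: RHS = 4, y in [2, 5]  -> 2 point(s)
  x = 5: RHS = 4, y in [2, 5]  -> 2 point(s)
  x = 6: RHS = 0, y in [0]  -> 1 point(s)
Affine points: 9. Add the point at infinity: total = 10.

#E(F_7) = 10


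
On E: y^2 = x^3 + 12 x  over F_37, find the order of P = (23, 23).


Compute successive multiples of P until we hit O:
  1P = (23, 23)
  2P = (16, 12)
  3P = (5, 0)
  4P = (16, 25)
  5P = (23, 14)
  6P = O

ord(P) = 6


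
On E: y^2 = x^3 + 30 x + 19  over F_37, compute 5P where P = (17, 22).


k = 5 = 101_2 (binary, LSB first: 101)
Double-and-add from P = (17, 22):
  bit 0 = 1: acc = O + (17, 22) = (17, 22)
  bit 1 = 0: acc unchanged = (17, 22)
  bit 2 = 1: acc = (17, 22) + (32, 22) = (25, 15)

5P = (25, 15)


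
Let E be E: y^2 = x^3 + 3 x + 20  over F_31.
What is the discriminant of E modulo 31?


4 a^3 + 27 b^2 = 4*3^3 + 27*20^2 = 108 + 10800 = 10908
Delta = -16 * (10908) = -174528
Delta mod 31 = 2

Delta = 2 (mod 31)


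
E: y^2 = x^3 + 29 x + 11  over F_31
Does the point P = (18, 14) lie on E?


Check whether y^2 = x^3 + 29 x + 11 (mod 31) for (x, y) = (18, 14).
LHS: y^2 = 14^2 mod 31 = 10
RHS: x^3 + 29 x + 11 = 18^3 + 29*18 + 11 mod 31 = 10
LHS = RHS

Yes, on the curve


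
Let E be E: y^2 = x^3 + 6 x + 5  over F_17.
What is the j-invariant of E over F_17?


Delta = -16(4 a^3 + 27 b^2) mod 17 = 9
-1728 * (4 a)^3 = -1728 * (4*6)^3 mod 17 = 1
j = 1 * 9^(-1) mod 17 = 2

j = 2 (mod 17)


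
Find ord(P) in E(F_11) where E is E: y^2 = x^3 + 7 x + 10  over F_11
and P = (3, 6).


Compute successive multiples of P until we hit O:
  1P = (3, 6)
  2P = (6, 2)
  3P = (5, 4)
  4P = (4, 6)
  5P = (4, 5)
  6P = (5, 7)
  7P = (6, 9)
  8P = (3, 5)
  ... (continuing to 9P)
  9P = O

ord(P) = 9


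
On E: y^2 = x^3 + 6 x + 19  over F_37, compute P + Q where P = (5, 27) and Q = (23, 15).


P != Q, so use the chord formula.
s = (y2 - y1) / (x2 - x1) = (25) / (18) mod 37 = 24
x3 = s^2 - x1 - x2 mod 37 = 24^2 - 5 - 23 = 30
y3 = s (x1 - x3) - y1 mod 37 = 24 * (5 - 30) - 27 = 2

P + Q = (30, 2)


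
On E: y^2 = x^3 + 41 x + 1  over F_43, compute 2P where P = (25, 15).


Doubling: s = (3 x1^2 + a) / (2 y1)
s = (3*25^2 + 41) / (2*15) mod 43 = 18
x3 = s^2 - 2 x1 mod 43 = 18^2 - 2*25 = 16
y3 = s (x1 - x3) - y1 mod 43 = 18 * (25 - 16) - 15 = 18

2P = (16, 18)


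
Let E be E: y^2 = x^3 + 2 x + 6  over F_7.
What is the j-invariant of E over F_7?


Delta = -16(4 a^3 + 27 b^2) mod 7 = 1
-1728 * (4 a)^3 = -1728 * (4*2)^3 mod 7 = 1
j = 1 * 1^(-1) mod 7 = 1

j = 1 (mod 7)


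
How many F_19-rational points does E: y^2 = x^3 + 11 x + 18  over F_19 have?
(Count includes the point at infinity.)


For each x in F_19, count y with y^2 = x^3 + 11 x + 18 mod 19:
  x = 1: RHS = 11, y in [7, 12]  -> 2 point(s)
  x = 7: RHS = 1, y in [1, 18]  -> 2 point(s)
  x = 10: RHS = 7, y in [8, 11]  -> 2 point(s)
  x = 11: RHS = 7, y in [8, 11]  -> 2 point(s)
  x = 12: RHS = 16, y in [4, 15]  -> 2 point(s)
  x = 14: RHS = 9, y in [3, 16]  -> 2 point(s)
  x = 15: RHS = 5, y in [9, 10]  -> 2 point(s)
  x = 17: RHS = 7, y in [8, 11]  -> 2 point(s)
  x = 18: RHS = 6, y in [5, 14]  -> 2 point(s)
Affine points: 18. Add the point at infinity: total = 19.

#E(F_19) = 19


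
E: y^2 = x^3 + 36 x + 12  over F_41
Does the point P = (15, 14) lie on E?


Check whether y^2 = x^3 + 36 x + 12 (mod 41) for (x, y) = (15, 14).
LHS: y^2 = 14^2 mod 41 = 32
RHS: x^3 + 36 x + 12 = 15^3 + 36*15 + 12 mod 41 = 32
LHS = RHS

Yes, on the curve


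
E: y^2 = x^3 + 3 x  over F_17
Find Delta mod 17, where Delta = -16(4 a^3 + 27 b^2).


4 a^3 + 27 b^2 = 4*3^3 + 27*0^2 = 108 + 0 = 108
Delta = -16 * (108) = -1728
Delta mod 17 = 6

Delta = 6 (mod 17)


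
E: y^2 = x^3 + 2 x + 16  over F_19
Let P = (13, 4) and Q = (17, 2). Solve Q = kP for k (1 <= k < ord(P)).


Enumerate multiples of P until we hit Q = (17, 2):
  1P = (13, 4)
  2P = (17, 17)
  3P = (15, 18)
  4P = (2, 16)
  5P = (11, 18)
  6P = (6, 4)
  7P = (0, 15)
  8P = (12, 1)
  9P = (3, 7)
  10P = (1, 0)
  11P = (3, 12)
  12P = (12, 18)
  13P = (0, 4)
  14P = (6, 15)
  15P = (11, 1)
  16P = (2, 3)
  17P = (15, 1)
  18P = (17, 2)
Match found at i = 18.

k = 18


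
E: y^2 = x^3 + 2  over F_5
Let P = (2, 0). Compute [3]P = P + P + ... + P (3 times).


k = 3 = 11_2 (binary, LSB first: 11)
Double-and-add from P = (2, 0):
  bit 0 = 1: acc = O + (2, 0) = (2, 0)
  bit 1 = 1: acc = (2, 0) + O = (2, 0)

3P = (2, 0)


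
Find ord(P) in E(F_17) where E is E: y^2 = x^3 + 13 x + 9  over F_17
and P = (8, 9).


Compute successive multiples of P until we hit O:
  1P = (8, 9)
  2P = (2, 14)
  3P = (11, 2)
  4P = (11, 15)
  5P = (2, 3)
  6P = (8, 8)
  7P = O

ord(P) = 7


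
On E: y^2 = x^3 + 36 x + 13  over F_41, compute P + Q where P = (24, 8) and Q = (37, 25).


P != Q, so use the chord formula.
s = (y2 - y1) / (x2 - x1) = (17) / (13) mod 41 = 36
x3 = s^2 - x1 - x2 mod 41 = 36^2 - 24 - 37 = 5
y3 = s (x1 - x3) - y1 mod 41 = 36 * (24 - 5) - 8 = 20

P + Q = (5, 20)


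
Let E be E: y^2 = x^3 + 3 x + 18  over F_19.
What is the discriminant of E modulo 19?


4 a^3 + 27 b^2 = 4*3^3 + 27*18^2 = 108 + 8748 = 8856
Delta = -16 * (8856) = -141696
Delta mod 19 = 6

Delta = 6 (mod 19)


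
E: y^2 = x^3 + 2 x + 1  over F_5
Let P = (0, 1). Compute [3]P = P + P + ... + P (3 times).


k = 3 = 11_2 (binary, LSB first: 11)
Double-and-add from P = (0, 1):
  bit 0 = 1: acc = O + (0, 1) = (0, 1)
  bit 1 = 1: acc = (0, 1) + (1, 3) = (3, 3)

3P = (3, 3)


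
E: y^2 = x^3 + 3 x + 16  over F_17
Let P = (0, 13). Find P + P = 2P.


Doubling: s = (3 x1^2 + a) / (2 y1)
s = (3*0^2 + 3) / (2*13) mod 17 = 6
x3 = s^2 - 2 x1 mod 17 = 6^2 - 2*0 = 2
y3 = s (x1 - x3) - y1 mod 17 = 6 * (0 - 2) - 13 = 9

2P = (2, 9)


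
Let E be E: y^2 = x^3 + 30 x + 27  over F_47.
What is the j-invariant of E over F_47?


Delta = -16(4 a^3 + 27 b^2) mod 47 = 21
-1728 * (4 a)^3 = -1728 * (4*30)^3 mod 47 = 25
j = 25 * 21^(-1) mod 47 = 37

j = 37 (mod 47)


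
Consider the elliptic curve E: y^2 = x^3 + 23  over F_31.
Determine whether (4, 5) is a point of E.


Check whether y^2 = x^3 + 0 x + 23 (mod 31) for (x, y) = (4, 5).
LHS: y^2 = 5^2 mod 31 = 25
RHS: x^3 + 0 x + 23 = 4^3 + 0*4 + 23 mod 31 = 25
LHS = RHS

Yes, on the curve


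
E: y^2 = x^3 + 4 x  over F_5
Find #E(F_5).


For each x in F_5, count y with y^2 = x^3 + 4 x + 0 mod 5:
  x = 0: RHS = 0, y in [0]  -> 1 point(s)
  x = 1: RHS = 0, y in [0]  -> 1 point(s)
  x = 2: RHS = 1, y in [1, 4]  -> 2 point(s)
  x = 3: RHS = 4, y in [2, 3]  -> 2 point(s)
  x = 4: RHS = 0, y in [0]  -> 1 point(s)
Affine points: 7. Add the point at infinity: total = 8.

#E(F_5) = 8


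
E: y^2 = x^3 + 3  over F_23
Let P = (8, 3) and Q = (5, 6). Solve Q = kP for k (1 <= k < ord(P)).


Enumerate multiples of P until we hit Q = (5, 6):
  1P = (8, 3)
  2P = (19, 13)
  3P = (5, 6)
Match found at i = 3.

k = 3


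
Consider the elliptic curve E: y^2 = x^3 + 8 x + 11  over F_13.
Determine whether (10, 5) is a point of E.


Check whether y^2 = x^3 + 8 x + 11 (mod 13) for (x, y) = (10, 5).
LHS: y^2 = 5^2 mod 13 = 12
RHS: x^3 + 8 x + 11 = 10^3 + 8*10 + 11 mod 13 = 12
LHS = RHS

Yes, on the curve


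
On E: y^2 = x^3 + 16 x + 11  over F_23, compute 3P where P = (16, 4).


k = 3 = 11_2 (binary, LSB first: 11)
Double-and-add from P = (16, 4):
  bit 0 = 1: acc = O + (16, 4) = (16, 4)
  bit 1 = 1: acc = (16, 4) + (4, 22) = (11, 0)

3P = (11, 0)


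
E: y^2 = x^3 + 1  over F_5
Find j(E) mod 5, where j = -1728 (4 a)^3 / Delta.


Delta = -16(4 a^3 + 27 b^2) mod 5 = 3
-1728 * (4 a)^3 = -1728 * (4*0)^3 mod 5 = 0
j = 0 * 3^(-1) mod 5 = 0

j = 0 (mod 5)


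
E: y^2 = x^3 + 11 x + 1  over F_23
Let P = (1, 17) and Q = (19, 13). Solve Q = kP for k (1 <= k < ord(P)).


Enumerate multiples of P until we hit Q = (19, 13):
  1P = (1, 17)
  2P = (0, 1)
  3P = (2, 13)
  4P = (13, 8)
  5P = (11, 2)
  6P = (19, 10)
  7P = (16, 8)
  8P = (22, 14)
  9P = (8, 7)
  10P = (9, 1)
  11P = (17, 15)
  12P = (14, 22)
  13P = (14, 1)
  14P = (17, 8)
  15P = (9, 22)
  16P = (8, 16)
  17P = (22, 9)
  18P = (16, 15)
  19P = (19, 13)
Match found at i = 19.

k = 19


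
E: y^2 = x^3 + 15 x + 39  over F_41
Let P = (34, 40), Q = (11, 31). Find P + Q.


P != Q, so use the chord formula.
s = (y2 - y1) / (x2 - x1) = (32) / (18) mod 41 = 20
x3 = s^2 - x1 - x2 mod 41 = 20^2 - 34 - 11 = 27
y3 = s (x1 - x3) - y1 mod 41 = 20 * (34 - 27) - 40 = 18

P + Q = (27, 18)


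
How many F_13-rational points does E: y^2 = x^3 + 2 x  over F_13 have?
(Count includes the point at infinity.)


For each x in F_13, count y with y^2 = x^3 + 2 x + 0 mod 13:
  x = 0: RHS = 0, y in [0]  -> 1 point(s)
  x = 1: RHS = 3, y in [4, 9]  -> 2 point(s)
  x = 2: RHS = 12, y in [5, 8]  -> 2 point(s)
  x = 11: RHS = 1, y in [1, 12]  -> 2 point(s)
  x = 12: RHS = 10, y in [6, 7]  -> 2 point(s)
Affine points: 9. Add the point at infinity: total = 10.

#E(F_13) = 10


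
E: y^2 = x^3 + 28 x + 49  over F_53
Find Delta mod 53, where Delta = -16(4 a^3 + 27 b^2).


4 a^3 + 27 b^2 = 4*28^3 + 27*49^2 = 87808 + 64827 = 152635
Delta = -16 * (152635) = -2442160
Delta mod 53 = 27

Delta = 27 (mod 53)


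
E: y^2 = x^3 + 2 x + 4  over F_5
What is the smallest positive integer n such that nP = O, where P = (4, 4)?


Compute successive multiples of P until we hit O:
  1P = (4, 4)
  2P = (2, 1)
  3P = (0, 2)
  4P = (0, 3)
  5P = (2, 4)
  6P = (4, 1)
  7P = O

ord(P) = 7


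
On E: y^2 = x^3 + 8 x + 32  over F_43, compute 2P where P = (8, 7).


Doubling: s = (3 x1^2 + a) / (2 y1)
s = (3*8^2 + 8) / (2*7) mod 43 = 2
x3 = s^2 - 2 x1 mod 43 = 2^2 - 2*8 = 31
y3 = s (x1 - x3) - y1 mod 43 = 2 * (8 - 31) - 7 = 33

2P = (31, 33)


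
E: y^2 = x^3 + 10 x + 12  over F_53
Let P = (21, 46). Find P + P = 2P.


Doubling: s = (3 x1^2 + a) / (2 y1)
s = (3*21^2 + 10) / (2*46) mod 53 = 7
x3 = s^2 - 2 x1 mod 53 = 7^2 - 2*21 = 7
y3 = s (x1 - x3) - y1 mod 53 = 7 * (21 - 7) - 46 = 52

2P = (7, 52)


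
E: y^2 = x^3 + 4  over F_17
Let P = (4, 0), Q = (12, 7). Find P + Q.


P != Q, so use the chord formula.
s = (y2 - y1) / (x2 - x1) = (7) / (8) mod 17 = 3
x3 = s^2 - x1 - x2 mod 17 = 3^2 - 4 - 12 = 10
y3 = s (x1 - x3) - y1 mod 17 = 3 * (4 - 10) - 0 = 16

P + Q = (10, 16)


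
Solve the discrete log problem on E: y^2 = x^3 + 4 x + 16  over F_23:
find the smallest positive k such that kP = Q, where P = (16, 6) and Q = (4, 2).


Enumerate multiples of P until we hit Q = (4, 2):
  1P = (16, 6)
  2P = (0, 19)
  3P = (2, 20)
  4P = (6, 7)
  5P = (4, 2)
Match found at i = 5.

k = 5


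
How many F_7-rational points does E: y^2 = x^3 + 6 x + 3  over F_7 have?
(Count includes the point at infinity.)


For each x in F_7, count y with y^2 = x^3 + 6 x + 3 mod 7:
  x = 2: RHS = 2, y in [3, 4]  -> 2 point(s)
  x = 4: RHS = 0, y in [0]  -> 1 point(s)
  x = 5: RHS = 4, y in [2, 5]  -> 2 point(s)
Affine points: 5. Add the point at infinity: total = 6.

#E(F_7) = 6


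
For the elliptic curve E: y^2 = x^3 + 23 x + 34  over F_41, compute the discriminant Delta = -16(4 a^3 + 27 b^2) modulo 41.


4 a^3 + 27 b^2 = 4*23^3 + 27*34^2 = 48668 + 31212 = 79880
Delta = -16 * (79880) = -1278080
Delta mod 41 = 13

Delta = 13 (mod 41)


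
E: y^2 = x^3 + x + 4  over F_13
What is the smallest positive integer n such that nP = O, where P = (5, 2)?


Compute successive multiples of P until we hit O:
  1P = (5, 2)
  2P = (0, 2)
  3P = (8, 11)
  4P = (9, 12)
  5P = (2, 12)
  6P = (7, 9)
  7P = (10, 0)
  8P = (7, 4)
  ... (continuing to 14P)
  14P = O

ord(P) = 14


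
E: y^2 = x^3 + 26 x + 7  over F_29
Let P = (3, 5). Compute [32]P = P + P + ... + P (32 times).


k = 32 = 100000_2 (binary, LSB first: 000001)
Double-and-add from P = (3, 5):
  bit 0 = 0: acc unchanged = O
  bit 1 = 0: acc unchanged = O
  bit 2 = 0: acc unchanged = O
  bit 3 = 0: acc unchanged = O
  bit 4 = 0: acc unchanged = O
  bit 5 = 1: acc = O + (16, 13) = (16, 13)

32P = (16, 13)


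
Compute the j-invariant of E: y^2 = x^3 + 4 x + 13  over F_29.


Delta = -16(4 a^3 + 27 b^2) mod 29 = 7
-1728 * (4 a)^3 = -1728 * (4*4)^3 mod 29 = 26
j = 26 * 7^(-1) mod 29 = 12

j = 12 (mod 29)


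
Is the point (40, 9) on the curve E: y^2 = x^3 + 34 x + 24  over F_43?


Check whether y^2 = x^3 + 34 x + 24 (mod 43) for (x, y) = (40, 9).
LHS: y^2 = 9^2 mod 43 = 38
RHS: x^3 + 34 x + 24 = 40^3 + 34*40 + 24 mod 43 = 24
LHS != RHS

No, not on the curve


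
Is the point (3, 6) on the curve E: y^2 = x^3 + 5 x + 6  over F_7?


Check whether y^2 = x^3 + 5 x + 6 (mod 7) for (x, y) = (3, 6).
LHS: y^2 = 6^2 mod 7 = 1
RHS: x^3 + 5 x + 6 = 3^3 + 5*3 + 6 mod 7 = 6
LHS != RHS

No, not on the curve


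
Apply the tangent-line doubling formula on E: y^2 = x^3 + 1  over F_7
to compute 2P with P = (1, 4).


Doubling: s = (3 x1^2 + a) / (2 y1)
s = (3*1^2 + 0) / (2*4) mod 7 = 3
x3 = s^2 - 2 x1 mod 7 = 3^2 - 2*1 = 0
y3 = s (x1 - x3) - y1 mod 7 = 3 * (1 - 0) - 4 = 6

2P = (0, 6)


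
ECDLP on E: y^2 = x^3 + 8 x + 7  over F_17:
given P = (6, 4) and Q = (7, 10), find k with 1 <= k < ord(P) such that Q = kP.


Enumerate multiples of P until we hit Q = (7, 10):
  1P = (6, 4)
  2P = (7, 7)
  3P = (13, 9)
  4P = (11, 7)
  5P = (16, 7)
  6P = (16, 10)
  7P = (11, 10)
  8P = (13, 8)
  9P = (7, 10)
Match found at i = 9.

k = 9


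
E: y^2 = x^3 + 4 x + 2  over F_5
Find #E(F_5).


For each x in F_5, count y with y^2 = x^3 + 4 x + 2 mod 5:
  x = 3: RHS = 1, y in [1, 4]  -> 2 point(s)
Affine points: 2. Add the point at infinity: total = 3.

#E(F_5) = 3


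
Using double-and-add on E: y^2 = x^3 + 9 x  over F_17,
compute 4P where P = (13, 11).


k = 4 = 100_2 (binary, LSB first: 001)
Double-and-add from P = (13, 11):
  bit 0 = 0: acc unchanged = O
  bit 1 = 0: acc unchanged = O
  bit 2 = 1: acc = O + (13, 6) = (13, 6)

4P = (13, 6)


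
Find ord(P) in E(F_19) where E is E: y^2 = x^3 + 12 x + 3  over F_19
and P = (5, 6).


Compute successive multiples of P until we hit O:
  1P = (5, 6)
  2P = (1, 4)
  3P = (18, 16)
  4P = (3, 16)
  5P = (17, 16)
  6P = (13, 0)
  7P = (17, 3)
  8P = (3, 3)
  ... (continuing to 12P)
  12P = O

ord(P) = 12


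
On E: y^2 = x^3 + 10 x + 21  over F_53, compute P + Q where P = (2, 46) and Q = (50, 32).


P != Q, so use the chord formula.
s = (y2 - y1) / (x2 - x1) = (39) / (48) mod 53 = 24
x3 = s^2 - x1 - x2 mod 53 = 24^2 - 2 - 50 = 47
y3 = s (x1 - x3) - y1 mod 53 = 24 * (2 - 47) - 46 = 40

P + Q = (47, 40)


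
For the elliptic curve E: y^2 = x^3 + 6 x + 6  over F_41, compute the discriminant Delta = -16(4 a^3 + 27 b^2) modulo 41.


4 a^3 + 27 b^2 = 4*6^3 + 27*6^2 = 864 + 972 = 1836
Delta = -16 * (1836) = -29376
Delta mod 41 = 21

Delta = 21 (mod 41)


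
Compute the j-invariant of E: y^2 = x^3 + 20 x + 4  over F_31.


Delta = -16(4 a^3 + 27 b^2) mod 31 = 28
-1728 * (4 a)^3 = -1728 * (4*20)^3 mod 31 = 1
j = 1 * 28^(-1) mod 31 = 10

j = 10 (mod 31)


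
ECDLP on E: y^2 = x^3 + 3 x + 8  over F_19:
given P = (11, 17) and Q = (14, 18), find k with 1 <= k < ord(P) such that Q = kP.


Enumerate multiples of P until we hit Q = (14, 18):
  1P = (11, 17)
  2P = (14, 1)
  3P = (14, 18)
Match found at i = 3.

k = 3


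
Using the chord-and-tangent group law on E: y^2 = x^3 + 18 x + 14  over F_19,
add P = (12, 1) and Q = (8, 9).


P != Q, so use the chord formula.
s = (y2 - y1) / (x2 - x1) = (8) / (15) mod 19 = 17
x3 = s^2 - x1 - x2 mod 19 = 17^2 - 12 - 8 = 3
y3 = s (x1 - x3) - y1 mod 19 = 17 * (12 - 3) - 1 = 0

P + Q = (3, 0)


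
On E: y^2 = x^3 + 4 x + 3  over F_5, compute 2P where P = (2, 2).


Doubling: s = (3 x1^2 + a) / (2 y1)
s = (3*2^2 + 4) / (2*2) mod 5 = 4
x3 = s^2 - 2 x1 mod 5 = 4^2 - 2*2 = 2
y3 = s (x1 - x3) - y1 mod 5 = 4 * (2 - 2) - 2 = 3

2P = (2, 3)


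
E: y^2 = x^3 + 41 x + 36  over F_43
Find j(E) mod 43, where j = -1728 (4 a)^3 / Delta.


Delta = -16(4 a^3 + 27 b^2) mod 43 = 27
-1728 * (4 a)^3 = -1728 * (4*41)^3 mod 43 = 11
j = 11 * 27^(-1) mod 43 = 2

j = 2 (mod 43)


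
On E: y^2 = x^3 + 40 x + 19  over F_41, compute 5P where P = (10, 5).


k = 5 = 101_2 (binary, LSB first: 101)
Double-and-add from P = (10, 5):
  bit 0 = 1: acc = O + (10, 5) = (10, 5)
  bit 1 = 0: acc unchanged = (10, 5)
  bit 2 = 1: acc = (10, 5) + (28, 34) = (8, 21)

5P = (8, 21)


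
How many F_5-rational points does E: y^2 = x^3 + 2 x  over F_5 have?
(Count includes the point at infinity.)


For each x in F_5, count y with y^2 = x^3 + 2 x + 0 mod 5:
  x = 0: RHS = 0, y in [0]  -> 1 point(s)
Affine points: 1. Add the point at infinity: total = 2.

#E(F_5) = 2


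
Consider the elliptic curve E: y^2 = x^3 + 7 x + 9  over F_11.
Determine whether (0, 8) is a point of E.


Check whether y^2 = x^3 + 7 x + 9 (mod 11) for (x, y) = (0, 8).
LHS: y^2 = 8^2 mod 11 = 9
RHS: x^3 + 7 x + 9 = 0^3 + 7*0 + 9 mod 11 = 9
LHS = RHS

Yes, on the curve


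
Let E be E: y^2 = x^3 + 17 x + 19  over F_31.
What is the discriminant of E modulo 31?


4 a^3 + 27 b^2 = 4*17^3 + 27*19^2 = 19652 + 9747 = 29399
Delta = -16 * (29399) = -470384
Delta mod 31 = 10

Delta = 10 (mod 31)


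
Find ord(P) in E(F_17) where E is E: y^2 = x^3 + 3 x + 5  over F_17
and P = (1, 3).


Compute successive multiples of P until we hit O:
  1P = (1, 3)
  2P = (16, 16)
  3P = (4, 8)
  4P = (11, 3)
  5P = (5, 14)
  6P = (9, 9)
  7P = (15, 12)
  8P = (10, 7)
  ... (continuing to 23P)
  23P = O

ord(P) = 23


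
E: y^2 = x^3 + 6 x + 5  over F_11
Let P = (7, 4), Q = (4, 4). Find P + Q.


P != Q, so use the chord formula.
s = (y2 - y1) / (x2 - x1) = (0) / (8) mod 11 = 0
x3 = s^2 - x1 - x2 mod 11 = 0^2 - 7 - 4 = 0
y3 = s (x1 - x3) - y1 mod 11 = 0 * (7 - 0) - 4 = 7

P + Q = (0, 7)


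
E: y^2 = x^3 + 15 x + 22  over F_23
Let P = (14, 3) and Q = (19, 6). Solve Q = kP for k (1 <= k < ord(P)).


Enumerate multiples of P until we hit Q = (19, 6):
  1P = (14, 3)
  2P = (4, 13)
  3P = (6, 12)
  4P = (19, 17)
  5P = (19, 6)
Match found at i = 5.

k = 5


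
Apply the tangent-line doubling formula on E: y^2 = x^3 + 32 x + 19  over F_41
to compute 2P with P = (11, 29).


Doubling: s = (3 x1^2 + a) / (2 y1)
s = (3*11^2 + 32) / (2*29) mod 41 = 16
x3 = s^2 - 2 x1 mod 41 = 16^2 - 2*11 = 29
y3 = s (x1 - x3) - y1 mod 41 = 16 * (11 - 29) - 29 = 11

2P = (29, 11)


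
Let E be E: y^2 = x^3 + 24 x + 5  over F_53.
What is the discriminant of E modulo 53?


4 a^3 + 27 b^2 = 4*24^3 + 27*5^2 = 55296 + 675 = 55971
Delta = -16 * (55971) = -895536
Delta mod 53 = 5

Delta = 5 (mod 53)


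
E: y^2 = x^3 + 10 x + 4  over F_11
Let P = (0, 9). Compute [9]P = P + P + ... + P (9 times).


k = 9 = 1001_2 (binary, LSB first: 1001)
Double-and-add from P = (0, 9):
  bit 0 = 1: acc = O + (0, 9) = (0, 9)
  bit 1 = 0: acc unchanged = (0, 9)
  bit 2 = 0: acc unchanged = (0, 9)
  bit 3 = 1: acc = (0, 9) + (6, 7) = (10, 9)

9P = (10, 9)


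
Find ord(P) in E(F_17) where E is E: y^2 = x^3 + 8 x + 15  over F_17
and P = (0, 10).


Compute successive multiples of P until we hit O:
  1P = (0, 10)
  2P = (9, 0)
  3P = (0, 7)
  4P = O

ord(P) = 4


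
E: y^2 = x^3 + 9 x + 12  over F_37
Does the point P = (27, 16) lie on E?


Check whether y^2 = x^3 + 9 x + 12 (mod 37) for (x, y) = (27, 16).
LHS: y^2 = 16^2 mod 37 = 34
RHS: x^3 + 9 x + 12 = 27^3 + 9*27 + 12 mod 37 = 32
LHS != RHS

No, not on the curve


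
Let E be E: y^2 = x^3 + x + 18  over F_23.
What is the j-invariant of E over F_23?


Delta = -16(4 a^3 + 27 b^2) mod 23 = 15
-1728 * (4 a)^3 = -1728 * (4*1)^3 mod 23 = 15
j = 15 * 15^(-1) mod 23 = 1

j = 1 (mod 23)


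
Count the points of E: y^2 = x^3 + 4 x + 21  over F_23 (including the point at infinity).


For each x in F_23, count y with y^2 = x^3 + 4 x + 21 mod 23:
  x = 1: RHS = 3, y in [7, 16]  -> 2 point(s)
  x = 4: RHS = 9, y in [3, 20]  -> 2 point(s)
  x = 6: RHS = 8, y in [10, 13]  -> 2 point(s)
  x = 7: RHS = 1, y in [1, 22]  -> 2 point(s)
  x = 8: RHS = 13, y in [6, 17]  -> 2 point(s)
  x = 9: RHS = 4, y in [2, 21]  -> 2 point(s)
  x = 10: RHS = 3, y in [7, 16]  -> 2 point(s)
  x = 11: RHS = 16, y in [4, 19]  -> 2 point(s)
  x = 12: RHS = 3, y in [7, 16]  -> 2 point(s)
  x = 13: RHS = 16, y in [4, 19]  -> 2 point(s)
  x = 15: RHS = 6, y in [11, 12]  -> 2 point(s)
  x = 16: RHS = 18, y in [8, 15]  -> 2 point(s)
  x = 22: RHS = 16, y in [4, 19]  -> 2 point(s)
Affine points: 26. Add the point at infinity: total = 27.

#E(F_23) = 27


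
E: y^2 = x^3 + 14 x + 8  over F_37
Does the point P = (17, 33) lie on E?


Check whether y^2 = x^3 + 14 x + 8 (mod 37) for (x, y) = (17, 33).
LHS: y^2 = 33^2 mod 37 = 16
RHS: x^3 + 14 x + 8 = 17^3 + 14*17 + 8 mod 37 = 16
LHS = RHS

Yes, on the curve
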